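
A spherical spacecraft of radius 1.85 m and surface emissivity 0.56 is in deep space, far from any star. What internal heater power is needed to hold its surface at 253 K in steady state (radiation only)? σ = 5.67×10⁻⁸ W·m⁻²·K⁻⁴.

P = εσ·4πr²·T⁴.
4πr² = 43.01 m²; T⁴ = 4.097×10⁹ K⁴.
P = 0.56·5.67×10⁻⁸·43.01·4.097×10⁹.

P ≈ 5600 W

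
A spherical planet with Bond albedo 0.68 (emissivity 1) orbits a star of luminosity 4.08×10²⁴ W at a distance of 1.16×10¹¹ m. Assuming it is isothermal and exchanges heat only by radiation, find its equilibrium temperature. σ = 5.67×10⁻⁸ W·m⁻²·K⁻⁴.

First find the stellar flux at distance d: S = L/(4πd²) = 4.08×10²⁴/(4π·(1.16×10¹¹)²) = 24.13 W/m².
For an isothermal sphere, absorbed (1−a)S·πr² = emitted σ·4πr²·T⁴, so T⁴ = (1−a)S/(4σ).
T⁴ = 0.320·24.13/(4·5.67×10⁻⁸) = 3.404×10⁷ K⁴.

T ≈ 76.4 K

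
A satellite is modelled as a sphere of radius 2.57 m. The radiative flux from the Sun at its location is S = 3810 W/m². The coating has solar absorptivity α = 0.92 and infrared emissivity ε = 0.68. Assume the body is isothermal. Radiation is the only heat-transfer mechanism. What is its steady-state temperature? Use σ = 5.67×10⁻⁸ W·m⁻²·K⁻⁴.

T ≈ 388 K

At equilibrium, absorbed power = emitted power.
Absorbing cross-section = πr² = 20.75 m²; emitting surface = 4πr² = 83.00 m² (ratio 4).
αS·A_cross = εσ·A_surf·T⁴  ⇒  T⁴ = αS/(ε·4σ).
T⁴ = 0.920·3810/(0.68·4·5.67×10⁻⁸) = 2.273×10¹⁰ K⁴.
T = (2.273×10¹⁰)^(1/4).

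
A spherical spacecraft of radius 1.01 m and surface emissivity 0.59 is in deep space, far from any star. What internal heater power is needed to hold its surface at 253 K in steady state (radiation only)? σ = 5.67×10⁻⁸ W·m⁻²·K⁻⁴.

P ≈ 1760 W

P = εσ·4πr²·T⁴.
4πr² = 12.82 m²; T⁴ = 4.097×10⁹ K⁴.
P = 0.59·5.67×10⁻⁸·12.82·4.097×10⁹.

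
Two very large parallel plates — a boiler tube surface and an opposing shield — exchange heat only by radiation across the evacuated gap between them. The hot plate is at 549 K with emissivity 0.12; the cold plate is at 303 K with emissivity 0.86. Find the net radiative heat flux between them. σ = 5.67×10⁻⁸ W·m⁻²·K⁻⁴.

q ≈ 550 W/m²

For two infinite grey parallel plates, q = σ(T₁⁴ − T₂⁴)/(1/ε₁ + 1/ε₂ − 1).
T₁⁴ − T₂⁴ = 9.084×10¹⁰ − 8.429×10⁹ = 8.241×10¹⁰ K⁴.
1/ε₁ + 1/ε₂ − 1 = 8.333 + 1.163 − 1 = 8.496.
q = 5.67×10⁻⁸ × 8.241×10¹⁰ / 8.496.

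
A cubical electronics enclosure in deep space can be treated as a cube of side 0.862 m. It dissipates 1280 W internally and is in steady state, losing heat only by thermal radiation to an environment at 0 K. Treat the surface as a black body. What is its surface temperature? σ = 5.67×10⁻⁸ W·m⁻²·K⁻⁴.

T ≈ 267 K

Steady state: internal power = radiated power, P = εσA T⁴.
Radiating area A = 6L² = 4.458 m².
T⁴ = P/(εσA) = 1280/(1.0·5.67×10⁻⁸·4.458) = 5.064×10⁹ K⁴.
T = (5.064×10⁹)^(1/4).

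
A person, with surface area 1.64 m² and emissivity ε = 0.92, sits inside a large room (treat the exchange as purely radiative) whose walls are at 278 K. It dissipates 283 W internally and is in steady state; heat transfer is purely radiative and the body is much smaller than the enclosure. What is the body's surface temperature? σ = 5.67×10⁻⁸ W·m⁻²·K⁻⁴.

T ≈ 310 K

For a small grey body in a large enclosure, net radiated power = εσA(T⁴ − T_w⁴).
Steady state: P = εσA(T⁴ − T_w⁴) with A = 1.64 m².
T⁴ = P/(εσA) + T_w⁴ = 283/(0.92·5.67×10⁻⁸·1.640) + (278)⁴
    = 3.308×10⁹ + 5.973×10⁹ = 9.281×10⁹ K⁴.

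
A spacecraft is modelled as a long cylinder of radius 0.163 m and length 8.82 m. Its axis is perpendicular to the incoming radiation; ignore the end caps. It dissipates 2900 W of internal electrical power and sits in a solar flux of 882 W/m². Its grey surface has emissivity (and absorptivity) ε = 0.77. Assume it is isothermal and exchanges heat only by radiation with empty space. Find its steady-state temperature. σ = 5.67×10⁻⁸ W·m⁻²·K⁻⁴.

T ≈ 333 K

At steady state, absorbed solar power + internal power = radiated power.
Absorbed: α·S·A_cross = 0.77·882·2.875 = 1953 W (cross-section 2rL).
Total input = 1953 + 2900 = 4853 W.
Radiated: εσ·A_surf·T⁴ with A_surf = 2πrL = 9.033 m².
T⁴ = 4853/(0.77·5.67×10⁻⁸·9.033) = 1.230×10¹⁰ K⁴.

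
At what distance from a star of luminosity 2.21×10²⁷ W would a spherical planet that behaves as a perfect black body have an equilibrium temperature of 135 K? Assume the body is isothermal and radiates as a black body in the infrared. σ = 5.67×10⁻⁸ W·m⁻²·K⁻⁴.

For an isothermal black-emitting sphere, (1−a)S·πr² = σ·4πr²·T⁴ ⇒ S = 4σT⁴/(1−a).
S = 4·5.67×10⁻⁸·(135)⁴/1.00 = 75.33 W/m².
Flux falls as S = L/(4πd²), so d = √(L/(4πS)) = √(2.21×10²⁷/(4π·75.33)).

d ≈ 1.53×10¹² m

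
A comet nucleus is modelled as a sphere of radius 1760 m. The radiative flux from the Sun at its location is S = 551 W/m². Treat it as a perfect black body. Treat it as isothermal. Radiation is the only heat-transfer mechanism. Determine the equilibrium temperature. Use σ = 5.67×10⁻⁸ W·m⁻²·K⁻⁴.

T ≈ 222 K

At equilibrium, absorbed power = emitted power.
Absorbing cross-section = πr² = 9.731×10⁶ m²; emitting surface = 4πr² = 3.893×10⁷ m² (ratio 4).
S·A_cross = εσ·A_surf·T⁴  ⇒  T⁴ = S/(4σ).
T⁴ = 1.00·551/(4·5.67×10⁻⁸) = 2.429×10⁹ K⁴.
T = (2.429×10⁹)^(1/4).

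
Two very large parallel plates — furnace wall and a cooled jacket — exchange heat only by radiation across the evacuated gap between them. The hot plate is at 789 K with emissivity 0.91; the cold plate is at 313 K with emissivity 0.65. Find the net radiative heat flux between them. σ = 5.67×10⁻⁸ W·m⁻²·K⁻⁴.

For two infinite grey parallel plates, q = σ(T₁⁴ − T₂⁴)/(1/ε₁ + 1/ε₂ − 1).
T₁⁴ − T₂⁴ = 3.875×10¹¹ − 9.598×10⁹ = 3.779×10¹¹ K⁴.
1/ε₁ + 1/ε₂ − 1 = 1.099 + 1.538 − 1 = 1.637.
q = 5.67×10⁻⁸ × 3.779×10¹¹ / 1.637.

q ≈ 13100 W/m²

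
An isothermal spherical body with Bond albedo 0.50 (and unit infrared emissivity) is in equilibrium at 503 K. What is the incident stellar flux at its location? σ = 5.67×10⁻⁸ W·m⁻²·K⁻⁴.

S ≈ 29000 W/m²

(1−a)S·πr² = σ·4πr²·T⁴ ⇒ S = 4σT⁴/(1−a).
S = 4·5.67×10⁻⁸·6.401×10¹⁰/0.500.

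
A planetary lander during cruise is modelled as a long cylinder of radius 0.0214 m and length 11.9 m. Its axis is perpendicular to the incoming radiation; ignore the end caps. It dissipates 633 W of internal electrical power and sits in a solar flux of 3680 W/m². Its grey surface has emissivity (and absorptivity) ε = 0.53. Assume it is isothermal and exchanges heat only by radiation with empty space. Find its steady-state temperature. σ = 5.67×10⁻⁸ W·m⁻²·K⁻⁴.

At steady state, absorbed solar power + internal power = radiated power.
Absorbed: α·S·A_cross = 0.53·3680·0.5093 = 993.4 W (cross-section 2rL).
Total input = 993.4 + 633 = 1626 W.
Radiated: εσ·A_surf·T⁴ with A_surf = 2πrL = 1.600 m².
T⁴ = 1626/(0.53·5.67×10⁻⁸·1.600) = 3.382×10¹⁰ K⁴.

T ≈ 429 K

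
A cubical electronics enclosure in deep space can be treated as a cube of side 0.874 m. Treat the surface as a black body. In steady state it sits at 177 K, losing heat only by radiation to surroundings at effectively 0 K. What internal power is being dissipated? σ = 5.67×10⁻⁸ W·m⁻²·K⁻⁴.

P ≈ 255 W

Steady state: P = εσA T⁴.
A = 6L² = 4.583 m²; T⁴ = (177)⁴ = 9.815×10⁸ K⁴.
P = 1.0 × 5.67×10⁻⁸ × 4.583 × 9.815×10⁸.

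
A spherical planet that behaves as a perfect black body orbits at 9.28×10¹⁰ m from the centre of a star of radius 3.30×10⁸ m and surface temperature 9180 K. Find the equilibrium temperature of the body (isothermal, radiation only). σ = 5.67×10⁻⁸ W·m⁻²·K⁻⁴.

The star's surface emits σT_*⁴; at distance d the flux is S = σT_*⁴(R_*/d)².
S = 5.67×10⁻⁸·(9180)⁴·(3.30×10⁸/9.28×10¹⁰)² = 5092 W/m².
For an isothermal sphere T⁴ = (1−a)S/(4σ) = 2.245×10¹⁰ K⁴.

T ≈ 387 K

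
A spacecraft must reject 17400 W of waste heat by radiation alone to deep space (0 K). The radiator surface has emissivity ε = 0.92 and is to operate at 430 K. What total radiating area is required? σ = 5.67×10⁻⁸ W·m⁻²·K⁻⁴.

A ≈ 9.76 m²

P = εσA T⁴ ⇒ A = P/(εσT⁴).
T⁴ = 3.419×10¹⁰ K⁴.
A = 17400/(0.92 × 5.67×10⁻⁸ × 3.419×10¹⁰).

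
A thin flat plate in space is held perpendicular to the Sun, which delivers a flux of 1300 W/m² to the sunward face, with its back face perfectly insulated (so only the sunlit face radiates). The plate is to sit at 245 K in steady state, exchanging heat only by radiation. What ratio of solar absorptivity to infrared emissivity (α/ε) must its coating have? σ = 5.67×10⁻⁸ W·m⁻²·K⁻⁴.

Balance: αS·A = εσ·1A·T⁴ ⇒ α/ε = σT⁴/S.
α/ε = 5.67×10⁻⁸·(245)⁴/1300 = 5.67×10⁻⁸·3.603×10⁹/1300.

α/ε ≈ 0.157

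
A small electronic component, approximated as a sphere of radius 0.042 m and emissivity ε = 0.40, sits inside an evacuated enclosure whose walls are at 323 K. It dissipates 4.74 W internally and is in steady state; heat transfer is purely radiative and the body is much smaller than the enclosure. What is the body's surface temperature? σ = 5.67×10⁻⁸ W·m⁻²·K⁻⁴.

T ≈ 378 K

For a small grey body in a large enclosure, net radiated power = εσA(T⁴ − T_w⁴).
Steady state: P = εσA(T⁴ − T_w⁴) with A = 4πr² = 0.02217 m².
T⁴ = P/(εσA) + T_w⁴ = 4.74/(0.40·5.67×10⁻⁸·0.02217) + (323)⁴
    = 9.428×10⁹ + 1.088×10¹⁰ = 2.031×10¹⁰ K⁴.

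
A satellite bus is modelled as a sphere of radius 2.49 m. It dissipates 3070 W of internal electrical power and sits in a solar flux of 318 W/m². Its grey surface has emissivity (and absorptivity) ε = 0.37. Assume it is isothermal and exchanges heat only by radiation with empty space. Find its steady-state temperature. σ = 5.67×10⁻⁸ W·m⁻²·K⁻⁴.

At steady state, absorbed solar power + internal power = radiated power.
Absorbed: α·S·A_cross = 0.37·318·19.48 = 2292 W (cross-section πr²).
Total input = 2292 + 3070 = 5362 W.
Radiated: εσ·A_surf·T⁴ with A_surf = 4πr² = 77.91 m².
T⁴ = 5362/(0.37·5.67×10⁻⁸·77.91) = 3.280×10⁹ K⁴.

T ≈ 239 K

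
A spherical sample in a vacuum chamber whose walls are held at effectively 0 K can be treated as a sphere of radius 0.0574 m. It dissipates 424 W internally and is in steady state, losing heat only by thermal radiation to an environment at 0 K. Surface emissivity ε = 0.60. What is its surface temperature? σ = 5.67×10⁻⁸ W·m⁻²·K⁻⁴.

Steady state: internal power = radiated power, P = εσA T⁴.
Radiating area A = 4πr² = 0.04140 m².
T⁴ = P/(εσA) = 424/(0.60·5.67×10⁻⁸·0.04140) = 3.010×10¹¹ K⁴.
T = (3.010×10¹¹)^(1/4).

T ≈ 741 K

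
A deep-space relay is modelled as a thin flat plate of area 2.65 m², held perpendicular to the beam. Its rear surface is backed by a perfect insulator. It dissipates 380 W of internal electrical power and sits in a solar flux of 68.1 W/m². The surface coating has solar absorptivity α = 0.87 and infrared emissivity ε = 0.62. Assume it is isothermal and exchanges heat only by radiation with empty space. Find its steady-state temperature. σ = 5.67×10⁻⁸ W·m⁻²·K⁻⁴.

At steady state, absorbed solar power + internal power = radiated power.
Absorbed: α·S·A_cross = 0.87·68.1·2.650 = 157.0 W (cross-section A).
Total input = 157.0 + 380 = 537.0 W.
Radiated: εσ·A_surf·T⁴ with A_surf = A = 2.650 m².
T⁴ = 537.0/(0.62·5.67×10⁻⁸·2.650) = 5.764×10⁹ K⁴.

T ≈ 276 K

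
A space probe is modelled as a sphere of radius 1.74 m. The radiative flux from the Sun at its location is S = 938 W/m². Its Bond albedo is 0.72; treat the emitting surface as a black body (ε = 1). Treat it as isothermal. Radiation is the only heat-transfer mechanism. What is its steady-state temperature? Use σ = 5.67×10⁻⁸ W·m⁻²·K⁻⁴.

T ≈ 184 K

At equilibrium, absorbed power = emitted power.
Absorbing cross-section = πr² = 9.511 m²; emitting surface = 4πr² = 38.05 m² (ratio 4).
(1−a)S·A_cross = εσ·A_surf·T⁴  ⇒  T⁴ = (1−a)S/(4σ).
T⁴ = 0.280·938/(4·5.67×10⁻⁸) = 1.158×10⁹ K⁴.
T = (1.158×10⁹)^(1/4).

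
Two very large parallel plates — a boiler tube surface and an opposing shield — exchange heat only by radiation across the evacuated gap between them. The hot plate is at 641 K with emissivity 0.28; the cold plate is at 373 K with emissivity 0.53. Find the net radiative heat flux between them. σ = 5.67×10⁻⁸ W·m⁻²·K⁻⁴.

For two infinite grey parallel plates, q = σ(T₁⁴ − T₂⁴)/(1/ε₁ + 1/ε₂ − 1).
T₁⁴ − T₂⁴ = 1.688×10¹¹ − 1.936×10¹⁰ = 1.495×10¹¹ K⁴.
1/ε₁ + 1/ε₂ − 1 = 3.571 + 1.887 − 1 = 4.458.
q = 5.67×10⁻⁸ × 1.495×10¹¹ / 4.458.

q ≈ 1900 W/m²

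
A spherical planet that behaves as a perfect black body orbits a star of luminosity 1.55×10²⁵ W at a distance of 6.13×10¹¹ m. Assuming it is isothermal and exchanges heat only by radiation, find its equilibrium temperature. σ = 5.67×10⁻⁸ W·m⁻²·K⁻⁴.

First find the stellar flux at distance d: S = L/(4πd²) = 1.55×10²⁵/(4π·(6.13×10¹¹)²) = 3.282 W/m².
For an isothermal sphere, absorbed (1−a)S·πr² = emitted σ·4πr²·T⁴, so T⁴ = (1−a)S/(4σ).
T⁴ = 1.00·3.282/(4·5.67×10⁻⁸) = 1.447×10⁷ K⁴.

T ≈ 61.7 K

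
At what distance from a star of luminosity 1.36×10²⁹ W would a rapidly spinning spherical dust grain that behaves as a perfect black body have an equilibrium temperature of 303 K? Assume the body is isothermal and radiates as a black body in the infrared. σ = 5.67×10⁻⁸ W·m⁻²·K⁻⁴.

d ≈ 2.38×10¹² m

For an isothermal black-emitting sphere, (1−a)S·πr² = σ·4πr²·T⁴ ⇒ S = 4σT⁴/(1−a).
S = 4·5.67×10⁻⁸·(303)⁴/1.00 = 1912 W/m².
Flux falls as S = L/(4πd²), so d = √(L/(4πS)) = √(1.36×10²⁹/(4π·1912)).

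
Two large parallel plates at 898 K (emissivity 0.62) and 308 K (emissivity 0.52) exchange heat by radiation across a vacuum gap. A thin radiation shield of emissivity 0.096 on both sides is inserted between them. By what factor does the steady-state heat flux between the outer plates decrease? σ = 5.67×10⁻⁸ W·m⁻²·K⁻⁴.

Without shield: q₀ = σΔ(T⁴)/(1/ε₁+1/ε₂−1) with denominator 2.536.
With shield the two gaps are in series; the resistances add: (1/ε₁+1/ε_s−1)+(1/ε_s+1/ε₂−1) = 11.03+11.34 = 22.37.
Heat-flux ratio q₀/q = 22.37/2.536.

factor ≈ 8.82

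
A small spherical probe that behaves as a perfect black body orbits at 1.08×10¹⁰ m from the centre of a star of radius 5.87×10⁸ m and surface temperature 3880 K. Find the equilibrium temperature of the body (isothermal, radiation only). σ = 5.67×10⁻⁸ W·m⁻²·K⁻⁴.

T ≈ 640 K

The star's surface emits σT_*⁴; at distance d the flux is S = σT_*⁴(R_*/d)².
S = 5.67×10⁻⁸·(3880)⁴·(5.87×10⁸/1.08×10¹⁰)² = 37960 W/m².
For an isothermal sphere T⁴ = (1−a)S/(4σ) = 1.674×10¹¹ K⁴.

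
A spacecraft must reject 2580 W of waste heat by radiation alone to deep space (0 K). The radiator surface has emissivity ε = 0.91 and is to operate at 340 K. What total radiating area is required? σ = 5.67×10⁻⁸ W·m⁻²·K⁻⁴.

A ≈ 3.74 m²

P = εσA T⁴ ⇒ A = P/(εσT⁴).
T⁴ = 1.336×10¹⁰ K⁴.
A = 2580/(0.91 × 5.67×10⁻⁸ × 1.336×10¹⁰).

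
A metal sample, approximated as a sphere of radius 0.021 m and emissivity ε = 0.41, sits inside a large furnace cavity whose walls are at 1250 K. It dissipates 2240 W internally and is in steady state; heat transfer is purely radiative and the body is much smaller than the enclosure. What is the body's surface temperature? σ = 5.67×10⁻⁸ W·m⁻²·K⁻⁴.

For a small grey body in a large enclosure, net radiated power = εσA(T⁴ − T_w⁴).
Steady state: P = εσA(T⁴ − T_w⁴) with A = 4πr² = 0.005542 m².
T⁴ = P/(εσA) + T_w⁴ = 2240/(0.41·5.67×10⁻⁸·0.005542) + (1250)⁴
    = 1.739×10¹³ + 2.441×10¹² = 1.983×10¹³ K⁴.

T ≈ 2110 K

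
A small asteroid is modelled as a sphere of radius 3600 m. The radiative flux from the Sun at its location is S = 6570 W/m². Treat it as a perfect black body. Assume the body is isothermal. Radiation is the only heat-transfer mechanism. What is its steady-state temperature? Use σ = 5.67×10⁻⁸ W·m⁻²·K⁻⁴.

T ≈ 413 K

At equilibrium, absorbed power = emitted power.
Absorbing cross-section = πr² = 4.072×10⁷ m²; emitting surface = 4πr² = 1.629×10⁸ m² (ratio 4).
S·A_cross = εσ·A_surf·T⁴  ⇒  T⁴ = S/(4σ).
T⁴ = 1.00·6570/(4·5.67×10⁻⁸) = 2.897×10¹⁰ K⁴.
T = (2.897×10¹⁰)^(1/4).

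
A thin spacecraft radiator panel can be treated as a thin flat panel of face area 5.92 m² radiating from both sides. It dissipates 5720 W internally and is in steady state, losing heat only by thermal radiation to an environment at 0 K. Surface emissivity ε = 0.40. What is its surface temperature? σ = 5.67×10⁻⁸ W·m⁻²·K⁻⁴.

Steady state: internal power = radiated power, P = εσA T⁴.
Radiating area A = 2·5.92 = 11.84 m².
T⁴ = P/(εσA) = 5720/(0.40·5.67×10⁻⁸·11.84) = 2.130×10¹⁰ K⁴.
T = (2.130×10¹⁰)^(1/4).

T ≈ 382 K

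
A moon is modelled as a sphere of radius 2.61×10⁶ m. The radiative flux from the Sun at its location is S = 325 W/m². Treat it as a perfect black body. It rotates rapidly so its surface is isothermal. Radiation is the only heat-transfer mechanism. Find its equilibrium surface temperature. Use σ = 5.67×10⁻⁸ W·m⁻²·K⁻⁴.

T ≈ 195 K

At equilibrium, absorbed power = emitted power.
Absorbing cross-section = πr² = 2.140×10¹³ m²; emitting surface = 4πr² = 8.560×10¹³ m² (ratio 4).
S·A_cross = εσ·A_surf·T⁴  ⇒  T⁴ = S/(4σ).
T⁴ = 1.00·325/(4·5.67×10⁻⁸) = 1.433×10⁹ K⁴.
T = (1.433×10⁹)^(1/4).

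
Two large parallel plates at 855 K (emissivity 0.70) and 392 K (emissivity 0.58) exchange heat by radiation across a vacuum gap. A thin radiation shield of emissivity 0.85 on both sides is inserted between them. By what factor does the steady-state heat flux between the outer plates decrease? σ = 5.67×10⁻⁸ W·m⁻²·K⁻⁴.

factor ≈ 1.63

Without shield: q₀ = σΔ(T⁴)/(1/ε₁+1/ε₂−1) with denominator 2.153.
With shield the two gaps are in series; the resistances add: (1/ε₁+1/ε_s−1)+(1/ε_s+1/ε₂−1) = 1.605+1.901 = 3.506.
Heat-flux ratio q₀/q = 3.506/2.153.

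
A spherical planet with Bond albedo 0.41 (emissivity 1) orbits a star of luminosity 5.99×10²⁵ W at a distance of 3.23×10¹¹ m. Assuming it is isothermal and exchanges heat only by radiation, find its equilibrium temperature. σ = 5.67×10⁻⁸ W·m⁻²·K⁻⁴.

T ≈ 104 K

First find the stellar flux at distance d: S = L/(4πd²) = 5.99×10²⁵/(4π·(3.23×10¹¹)²) = 45.69 W/m².
For an isothermal sphere, absorbed (1−a)S·πr² = emitted σ·4πr²·T⁴, so T⁴ = (1−a)S/(4σ).
T⁴ = 0.590·45.69/(4·5.67×10⁻⁸) = 1.189×10⁸ K⁴.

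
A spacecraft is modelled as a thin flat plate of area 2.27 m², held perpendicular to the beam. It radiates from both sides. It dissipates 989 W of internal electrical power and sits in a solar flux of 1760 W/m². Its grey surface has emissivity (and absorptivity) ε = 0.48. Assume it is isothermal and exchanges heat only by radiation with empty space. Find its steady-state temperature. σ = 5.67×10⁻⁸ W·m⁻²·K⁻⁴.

T ≈ 392 K

At steady state, absorbed solar power + internal power = radiated power.
Absorbed: α·S·A_cross = 0.48·1760·2.270 = 1918 W (cross-section A).
Total input = 1918 + 989 = 2907 W.
Radiated: εσ·A_surf·T⁴ with A_surf = 2A = 4.540 m².
T⁴ = 2907/(0.48·5.67×10⁻⁸·4.540) = 2.352×10¹⁰ K⁴.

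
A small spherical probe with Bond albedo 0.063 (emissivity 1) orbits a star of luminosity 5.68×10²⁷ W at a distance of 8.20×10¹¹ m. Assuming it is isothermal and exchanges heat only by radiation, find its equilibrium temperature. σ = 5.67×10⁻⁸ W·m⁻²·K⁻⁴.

T ≈ 230 K

First find the stellar flux at distance d: S = L/(4πd²) = 5.68×10²⁷/(4π·(8.20×10¹¹)²) = 672.2 W/m².
For an isothermal sphere, absorbed (1−a)S·πr² = emitted σ·4πr²·T⁴, so T⁴ = (1−a)S/(4σ).
T⁴ = 0.937·672.2/(4·5.67×10⁻⁸) = 2.777×10⁹ K⁴.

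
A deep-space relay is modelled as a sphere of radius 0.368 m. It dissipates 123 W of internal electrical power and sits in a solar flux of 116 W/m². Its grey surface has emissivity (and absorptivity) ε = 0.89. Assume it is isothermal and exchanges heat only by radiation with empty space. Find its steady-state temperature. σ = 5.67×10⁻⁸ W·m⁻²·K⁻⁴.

At steady state, absorbed solar power + internal power = radiated power.
Absorbed: α·S·A_cross = 0.89·116·0.4254 = 43.92 W (cross-section πr²).
Total input = 43.92 + 123 = 166.9 W.
Radiated: εσ·A_surf·T⁴ with A_surf = 4πr² = 1.702 m².
T⁴ = 166.9/(0.89·5.67×10⁻⁸·1.702) = 1.944×10⁹ K⁴.

T ≈ 210 K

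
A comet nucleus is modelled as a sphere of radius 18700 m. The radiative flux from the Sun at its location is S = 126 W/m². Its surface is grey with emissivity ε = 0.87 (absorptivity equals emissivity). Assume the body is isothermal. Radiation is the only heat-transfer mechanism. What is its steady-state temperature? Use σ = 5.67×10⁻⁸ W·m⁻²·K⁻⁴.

T ≈ 154 K

At equilibrium, absorbed power = emitted power.
Absorbing cross-section = πr² = 1.099×10⁹ m²; emitting surface = 4πr² = 4.394×10⁹ m² (ratio 4).
εS·A_cross = εσ·A_surf·T⁴  ⇒  T⁴ = S/(4σ)   (ε cancels).
T⁴ = 126/(4·5.67×10⁻⁸) = 5.556×10⁸ K⁴.
T = (5.556×10⁸)^(1/4).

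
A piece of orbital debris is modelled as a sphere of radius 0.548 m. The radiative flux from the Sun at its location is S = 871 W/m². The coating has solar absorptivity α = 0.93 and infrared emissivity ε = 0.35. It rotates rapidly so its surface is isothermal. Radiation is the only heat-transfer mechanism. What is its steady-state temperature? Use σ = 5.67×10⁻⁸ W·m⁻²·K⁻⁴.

At equilibrium, absorbed power = emitted power.
Absorbing cross-section = πr² = 0.9434 m²; emitting surface = 4πr² = 3.774 m² (ratio 4).
αS·A_cross = εσ·A_surf·T⁴  ⇒  T⁴ = αS/(ε·4σ).
T⁴ = 0.930·871/(0.35·4·5.67×10⁻⁸) = 1.020×10¹⁰ K⁴.
T = (1.020×10¹⁰)^(1/4).

T ≈ 318 K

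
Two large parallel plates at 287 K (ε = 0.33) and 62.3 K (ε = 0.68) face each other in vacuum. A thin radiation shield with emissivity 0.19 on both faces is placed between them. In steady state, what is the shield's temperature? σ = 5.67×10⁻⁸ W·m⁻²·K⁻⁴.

In steady state the net flux on the hot side equals that on the cold side.
σ(T₁⁴−T_s⁴)/D₁ = σ(T_s⁴−T₂⁴)/D₂, with D₁ = 1/ε₁+1/ε_s−1 = 7.293, D₂ = 1/ε_s+1/ε₂−1 = 5.734.
Solve for T_s⁴: T_s⁴ = (D₂·T₁⁴ + D₁·T₂⁴)/(D₁+D₂) = 2.995×10⁹ K⁴.

T_s ≈ 234 K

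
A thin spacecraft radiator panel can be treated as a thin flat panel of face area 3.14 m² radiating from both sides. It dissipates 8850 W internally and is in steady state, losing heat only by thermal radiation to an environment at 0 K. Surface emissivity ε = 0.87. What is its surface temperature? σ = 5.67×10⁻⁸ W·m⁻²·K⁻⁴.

Steady state: internal power = radiated power, P = εσA T⁴.
Radiating area A = 2·3.14 = 6.280 m².
T⁴ = P/(εσA) = 8850/(0.87·5.67×10⁻⁸·6.280) = 2.857×10¹⁰ K⁴.
T = (2.857×10¹⁰)^(1/4).

T ≈ 411 K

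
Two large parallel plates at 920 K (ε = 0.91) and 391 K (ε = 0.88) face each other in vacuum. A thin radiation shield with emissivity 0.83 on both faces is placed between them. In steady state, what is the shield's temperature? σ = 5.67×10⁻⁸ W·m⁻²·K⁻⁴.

In steady state the net flux on the hot side equals that on the cold side.
σ(T₁⁴−T_s⁴)/D₁ = σ(T_s⁴−T₂⁴)/D₂, with D₁ = 1/ε₁+1/ε_s−1 = 1.304, D₂ = 1/ε_s+1/ε₂−1 = 1.341.
Solve for T_s⁴: T_s⁴ = (D₂·T₁⁴ + D₁·T₂⁴)/(D₁+D₂) = 3.748×10¹¹ K⁴.

T_s ≈ 782 K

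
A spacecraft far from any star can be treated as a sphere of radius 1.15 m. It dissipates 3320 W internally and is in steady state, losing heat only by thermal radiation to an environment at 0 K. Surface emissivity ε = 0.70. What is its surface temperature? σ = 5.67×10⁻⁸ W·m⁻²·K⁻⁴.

Steady state: internal power = radiated power, P = εσA T⁴.
Radiating area A = 4πr² = 16.62 m².
T⁴ = P/(εσA) = 3320/(0.70·5.67×10⁻⁸·16.62) = 5.033×10⁹ K⁴.
T = (5.033×10⁹)^(1/4).

T ≈ 266 K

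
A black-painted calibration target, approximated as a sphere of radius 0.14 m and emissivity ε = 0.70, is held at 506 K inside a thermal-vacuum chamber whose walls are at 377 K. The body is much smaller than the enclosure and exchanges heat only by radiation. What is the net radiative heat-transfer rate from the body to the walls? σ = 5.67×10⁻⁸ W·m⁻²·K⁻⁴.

For a small grey body in a large enclosure: P_net = εσA(T_body⁴ − T_wall⁴).
A = 4πr² = 0.2463 m²; T_body⁴ − T_wall⁴ = 6.555×10¹⁰ − 2.020×10¹⁰ = 4.535×10¹⁰ K⁴.
|P_net| = 0.70·5.67×10⁻⁸·0.2463·4.535×10¹⁰.

P_net ≈ 443 W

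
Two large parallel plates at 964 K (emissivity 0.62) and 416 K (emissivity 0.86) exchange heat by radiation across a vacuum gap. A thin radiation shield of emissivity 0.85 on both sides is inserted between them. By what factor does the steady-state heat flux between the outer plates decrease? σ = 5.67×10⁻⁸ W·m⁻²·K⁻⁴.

Without shield: q₀ = σΔ(T⁴)/(1/ε₁+1/ε₂−1) with denominator 1.776.
With shield the two gaps are in series; the resistances add: (1/ε₁+1/ε_s−1)+(1/ε_s+1/ε₂−1) = 1.789+1.339 = 3.129.
Heat-flux ratio q₀/q = 3.129/1.776.

factor ≈ 1.76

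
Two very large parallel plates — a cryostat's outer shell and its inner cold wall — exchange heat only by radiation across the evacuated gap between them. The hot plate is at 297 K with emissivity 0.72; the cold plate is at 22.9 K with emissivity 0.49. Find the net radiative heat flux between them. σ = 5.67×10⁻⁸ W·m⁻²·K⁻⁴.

For two infinite grey parallel plates, q = σ(T₁⁴ − T₂⁴)/(1/ε₁ + 1/ε₂ − 1).
T₁⁴ − T₂⁴ = 7.781×10⁹ − 2.750×10⁵ = 7.781×10⁹ K⁴.
1/ε₁ + 1/ε₂ − 1 = 1.389 + 2.041 − 1 = 2.430.
q = 5.67×10⁻⁸ × 7.781×10⁹ / 2.430.

q ≈ 182 W/m²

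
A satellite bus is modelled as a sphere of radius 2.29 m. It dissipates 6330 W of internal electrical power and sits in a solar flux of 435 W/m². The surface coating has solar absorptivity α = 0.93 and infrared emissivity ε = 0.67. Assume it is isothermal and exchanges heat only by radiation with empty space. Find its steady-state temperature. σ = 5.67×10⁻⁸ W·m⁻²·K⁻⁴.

T ≈ 268 K

At steady state, absorbed solar power + internal power = radiated power.
Absorbed: α·S·A_cross = 0.93·435·16.47 = 6665 W (cross-section πr²).
Total input = 6665 + 6330 = 12990 W.
Radiated: εσ·A_surf·T⁴ with A_surf = 4πr² = 65.90 m².
T⁴ = 12990/(0.67·5.67×10⁻⁸·65.90) = 5.191×10⁹ K⁴.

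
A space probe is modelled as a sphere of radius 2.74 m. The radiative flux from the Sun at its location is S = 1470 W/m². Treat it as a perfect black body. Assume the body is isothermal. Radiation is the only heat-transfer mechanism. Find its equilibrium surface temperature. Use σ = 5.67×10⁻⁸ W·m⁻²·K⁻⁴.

T ≈ 284 K

At equilibrium, absorbed power = emitted power.
Absorbing cross-section = πr² = 23.59 m²; emitting surface = 4πr² = 94.34 m² (ratio 4).
S·A_cross = εσ·A_surf·T⁴  ⇒  T⁴ = S/(4σ).
T⁴ = 1.00·1470/(4·5.67×10⁻⁸) = 6.481×10⁹ K⁴.
T = (6.481×10⁹)^(1/4).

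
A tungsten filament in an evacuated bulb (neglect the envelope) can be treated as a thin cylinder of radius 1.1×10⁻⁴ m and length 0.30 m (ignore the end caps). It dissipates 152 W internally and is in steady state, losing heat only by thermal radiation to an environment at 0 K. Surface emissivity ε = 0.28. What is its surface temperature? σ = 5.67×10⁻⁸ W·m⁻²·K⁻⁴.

Steady state: internal power = radiated power, P = εσA T⁴.
Radiating area A = 2πrL = 2.073×10⁻⁴ m².
T⁴ = P/(εσA) = 152/(0.28·5.67×10⁻⁸·2.073×10⁻⁴) = 4.618×10¹³ K⁴.
T = (4.618×10¹³)^(1/4).

T ≈ 2610 K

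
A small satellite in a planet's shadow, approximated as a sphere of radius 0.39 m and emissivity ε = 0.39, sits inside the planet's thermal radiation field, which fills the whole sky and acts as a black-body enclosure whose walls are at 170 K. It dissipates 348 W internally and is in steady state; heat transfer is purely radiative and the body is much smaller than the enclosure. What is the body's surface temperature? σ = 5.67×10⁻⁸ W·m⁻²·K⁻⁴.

T ≈ 309 K

For a small grey body in a large enclosure, net radiated power = εσA(T⁴ − T_w⁴).
Steady state: P = εσA(T⁴ − T_w⁴) with A = 4πr² = 1.911 m².
T⁴ = P/(εσA) + T_w⁴ = 348/(0.39·5.67×10⁻⁸·1.911) + (170)⁴
    = 8.234×10⁹ + 8.352×10⁸ = 9.069×10⁹ K⁴.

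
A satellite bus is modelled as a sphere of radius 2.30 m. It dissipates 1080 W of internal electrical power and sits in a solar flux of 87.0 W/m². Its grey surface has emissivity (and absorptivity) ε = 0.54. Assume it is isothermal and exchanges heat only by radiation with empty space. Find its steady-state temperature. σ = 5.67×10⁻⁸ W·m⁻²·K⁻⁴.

T ≈ 174 K

At steady state, absorbed solar power + internal power = radiated power.
Absorbed: α·S·A_cross = 0.54·87.0·16.62 = 780.8 W (cross-section πr²).
Total input = 780.8 + 1080 = 1861 W.
Radiated: εσ·A_surf·T⁴ with A_surf = 4πr² = 66.48 m².
T⁴ = 1861/(0.54·5.67×10⁻⁸·66.48) = 9.142×10⁸ K⁴.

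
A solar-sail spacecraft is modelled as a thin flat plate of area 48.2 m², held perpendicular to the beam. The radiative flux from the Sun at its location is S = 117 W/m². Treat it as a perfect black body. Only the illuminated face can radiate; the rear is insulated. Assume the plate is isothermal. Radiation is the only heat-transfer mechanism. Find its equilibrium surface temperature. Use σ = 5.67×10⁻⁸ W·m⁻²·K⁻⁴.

T ≈ 213 K

At equilibrium, absorbed power = emitted power.
Absorbing cross-section = A = 48.20 m²; emitting surface = A = 48.20 m² (ratio 1).
S·A_cross = εσ·A_surf·T⁴  ⇒  T⁴ = S/(1σ).
T⁴ = 1.00·117/(1·5.67×10⁻⁸) = 2.063×10⁹ K⁴.
T = (2.063×10⁹)^(1/4).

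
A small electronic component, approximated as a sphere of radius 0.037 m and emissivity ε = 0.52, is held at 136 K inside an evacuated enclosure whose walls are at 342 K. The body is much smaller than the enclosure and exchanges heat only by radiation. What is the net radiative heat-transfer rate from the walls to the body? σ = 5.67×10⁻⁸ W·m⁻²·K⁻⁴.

P_net ≈ 6.77 W

For a small grey body in a large enclosure: P_net = εσA(T_body⁴ − T_wall⁴).
A = 4πr² = 0.01720 m²; T_body⁴ − T_wall⁴ = 3.421×10⁸ − 1.368×10¹⁰ = -1.334×10¹⁰ K⁴.
|P_net| = 0.52·5.67×10⁻⁸·0.01720·1.334×10¹⁰.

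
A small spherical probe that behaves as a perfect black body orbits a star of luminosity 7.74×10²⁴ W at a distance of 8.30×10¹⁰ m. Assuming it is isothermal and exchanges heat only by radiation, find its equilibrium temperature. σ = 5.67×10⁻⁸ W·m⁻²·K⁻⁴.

First find the stellar flux at distance d: S = L/(4πd²) = 7.74×10²⁴/(4π·(8.30×10¹⁰)²) = 89.41 W/m².
For an isothermal sphere, absorbed (1−a)S·πr² = emitted σ·4πr²·T⁴, so T⁴ = (1−a)S/(4σ).
T⁴ = 1.00·89.41/(4·5.67×10⁻⁸) = 3.942×10⁸ K⁴.

T ≈ 141 K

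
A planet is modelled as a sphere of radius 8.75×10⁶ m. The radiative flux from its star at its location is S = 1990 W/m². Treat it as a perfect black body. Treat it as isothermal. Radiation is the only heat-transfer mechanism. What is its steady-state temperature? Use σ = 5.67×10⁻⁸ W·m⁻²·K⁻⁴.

T ≈ 306 K

At equilibrium, absorbed power = emitted power.
Absorbing cross-section = πr² = 2.405×10¹⁴ m²; emitting surface = 4πr² = 9.621×10¹⁴ m² (ratio 4).
S·A_cross = εσ·A_surf·T⁴  ⇒  T⁴ = S/(4σ).
T⁴ = 1.00·1990/(4·5.67×10⁻⁸) = 8.774×10⁹ K⁴.
T = (8.774×10⁹)^(1/4).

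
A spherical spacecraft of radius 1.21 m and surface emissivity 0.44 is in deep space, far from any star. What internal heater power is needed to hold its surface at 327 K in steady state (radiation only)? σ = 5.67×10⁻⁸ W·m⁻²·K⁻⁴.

P ≈ 5250 W

P = εσ·4πr²·T⁴.
4πr² = 18.40 m²; T⁴ = 1.143×10¹⁰ K⁴.
P = 0.44·5.67×10⁻⁸·18.40·1.143×10¹⁰.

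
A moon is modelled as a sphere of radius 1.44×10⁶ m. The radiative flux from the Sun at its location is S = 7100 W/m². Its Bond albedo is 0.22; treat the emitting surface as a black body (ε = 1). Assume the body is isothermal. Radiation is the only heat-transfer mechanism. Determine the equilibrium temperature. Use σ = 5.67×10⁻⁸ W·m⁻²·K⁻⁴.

At equilibrium, absorbed power = emitted power.
Absorbing cross-section = πr² = 6.514×10¹² m²; emitting surface = 4πr² = 2.606×10¹³ m² (ratio 4).
(1−a)S·A_cross = εσ·A_surf·T⁴  ⇒  T⁴ = (1−a)S/(4σ).
T⁴ = 0.780·7100/(4·5.67×10⁻⁸) = 2.442×10¹⁰ K⁴.
T = (2.442×10¹⁰)^(1/4).

T ≈ 395 K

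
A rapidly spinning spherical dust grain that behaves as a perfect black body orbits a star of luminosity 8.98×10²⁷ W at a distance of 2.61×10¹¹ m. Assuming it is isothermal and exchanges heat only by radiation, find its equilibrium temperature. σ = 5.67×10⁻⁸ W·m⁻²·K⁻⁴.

T ≈ 464 K

First find the stellar flux at distance d: S = L/(4πd²) = 8.98×10²⁷/(4π·(2.61×10¹¹)²) = 10490 W/m².
For an isothermal sphere, absorbed (1−a)S·πr² = emitted σ·4πr²·T⁴, so T⁴ = (1−a)S/(4σ).
T⁴ = 1.00·10490/(4·5.67×10⁻⁸) = 4.625×10¹⁰ K⁴.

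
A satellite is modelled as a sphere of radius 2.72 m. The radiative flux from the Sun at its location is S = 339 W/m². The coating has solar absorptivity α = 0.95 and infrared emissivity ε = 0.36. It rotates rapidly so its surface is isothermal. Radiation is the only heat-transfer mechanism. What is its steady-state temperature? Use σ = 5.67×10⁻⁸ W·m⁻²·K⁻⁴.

T ≈ 251 K

At equilibrium, absorbed power = emitted power.
Absorbing cross-section = πr² = 23.24 m²; emitting surface = 4πr² = 92.97 m² (ratio 4).
αS·A_cross = εσ·A_surf·T⁴  ⇒  T⁴ = αS/(ε·4σ).
T⁴ = 0.950·339/(0.36·4·5.67×10⁻⁸) = 3.944×10⁹ K⁴.
T = (3.944×10⁹)^(1/4).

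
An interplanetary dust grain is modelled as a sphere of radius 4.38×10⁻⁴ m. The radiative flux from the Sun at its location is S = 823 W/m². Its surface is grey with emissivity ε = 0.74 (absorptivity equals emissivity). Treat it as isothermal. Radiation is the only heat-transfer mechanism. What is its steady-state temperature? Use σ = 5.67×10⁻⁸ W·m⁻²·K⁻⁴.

At equilibrium, absorbed power = emitted power.
Absorbing cross-section = πr² = 6.027×10⁻⁷ m²; emitting surface = 4πr² = 2.411×10⁻⁶ m² (ratio 4).
εS·A_cross = εσ·A_surf·T⁴  ⇒  T⁴ = S/(4σ)   (ε cancels).
T⁴ = 823/(4·5.67×10⁻⁸) = 3.629×10⁹ K⁴.
T = (3.629×10⁹)^(1/4).

T ≈ 245 K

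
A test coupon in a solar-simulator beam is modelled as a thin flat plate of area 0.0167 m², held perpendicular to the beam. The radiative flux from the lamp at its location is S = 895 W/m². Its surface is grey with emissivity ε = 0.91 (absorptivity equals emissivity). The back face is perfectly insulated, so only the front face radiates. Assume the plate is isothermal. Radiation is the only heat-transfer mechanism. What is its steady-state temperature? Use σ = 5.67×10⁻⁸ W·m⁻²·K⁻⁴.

T ≈ 354 K

At equilibrium, absorbed power = emitted power.
Absorbing cross-section = A = 0.01670 m²; emitting surface = A = 0.01670 m² (ratio 1).
εS·A_cross = εσ·A_surf·T⁴  ⇒  T⁴ = S/(1σ)   (ε cancels).
T⁴ = 895/(1·5.67×10⁻⁸) = 1.578×10¹⁰ K⁴.
T = (1.578×10¹⁰)^(1/4).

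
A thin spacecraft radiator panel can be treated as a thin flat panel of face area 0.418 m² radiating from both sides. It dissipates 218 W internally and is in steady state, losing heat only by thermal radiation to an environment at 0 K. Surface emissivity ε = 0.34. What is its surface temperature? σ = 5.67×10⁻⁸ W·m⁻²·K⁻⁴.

T ≈ 341 K

Steady state: internal power = radiated power, P = εσA T⁴.
Radiating area A = 2·0.418 = 0.8360 m².
T⁴ = P/(εσA) = 218/(0.34·5.67×10⁻⁸·0.8360) = 1.353×10¹⁰ K⁴.
T = (1.353×10¹⁰)^(1/4).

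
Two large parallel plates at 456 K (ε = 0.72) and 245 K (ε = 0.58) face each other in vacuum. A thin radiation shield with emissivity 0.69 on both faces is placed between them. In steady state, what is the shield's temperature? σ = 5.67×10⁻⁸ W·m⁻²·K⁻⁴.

In steady state the net flux on the hot side equals that on the cold side.
σ(T₁⁴−T_s⁴)/D₁ = σ(T_s⁴−T₂⁴)/D₂, with D₁ = 1/ε₁+1/ε_s−1 = 1.838, D₂ = 1/ε_s+1/ε₂−1 = 2.173.
Solve for T_s⁴: T_s⁴ = (D₂·T₁⁴ + D₁·T₂⁴)/(D₁+D₂) = 2.508×10¹⁰ K⁴.

T_s ≈ 398 K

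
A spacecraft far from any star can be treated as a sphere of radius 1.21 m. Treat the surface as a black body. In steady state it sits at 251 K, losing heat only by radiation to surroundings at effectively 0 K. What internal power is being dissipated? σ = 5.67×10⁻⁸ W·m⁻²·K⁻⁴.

Steady state: P = εσA T⁴.
A = 4πr² = 18.40 m²; T⁴ = (251)⁴ = 3.969×10⁹ K⁴.
P = 1.0 × 5.67×10⁻⁸ × 18.40 × 3.969×10⁹.

P ≈ 4140 W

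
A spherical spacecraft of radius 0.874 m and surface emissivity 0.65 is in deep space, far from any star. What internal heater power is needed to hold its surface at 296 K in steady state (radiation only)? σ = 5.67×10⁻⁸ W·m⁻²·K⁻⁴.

P = εσ·4πr²·T⁴.
4πr² = 9.599 m²; T⁴ = 7.677×10⁹ K⁴.
P = 0.65·5.67×10⁻⁸·9.599·7.677×10⁹.

P ≈ 2720 W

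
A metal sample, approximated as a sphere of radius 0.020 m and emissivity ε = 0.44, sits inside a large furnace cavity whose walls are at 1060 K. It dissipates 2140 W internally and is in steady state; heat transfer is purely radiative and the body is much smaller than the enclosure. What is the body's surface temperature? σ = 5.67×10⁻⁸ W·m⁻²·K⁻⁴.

T ≈ 2070 K

For a small grey body in a large enclosure, net radiated power = εσA(T⁴ − T_w⁴).
Steady state: P = εσA(T⁴ − T_w⁴) with A = 4πr² = 0.005027 m².
T⁴ = P/(εσA) + T_w⁴ = 2140/(0.44·5.67×10⁻⁸·0.005027) + (1060)⁴
    = 1.707×10¹³ + 1.262×10¹² = 1.833×10¹³ K⁴.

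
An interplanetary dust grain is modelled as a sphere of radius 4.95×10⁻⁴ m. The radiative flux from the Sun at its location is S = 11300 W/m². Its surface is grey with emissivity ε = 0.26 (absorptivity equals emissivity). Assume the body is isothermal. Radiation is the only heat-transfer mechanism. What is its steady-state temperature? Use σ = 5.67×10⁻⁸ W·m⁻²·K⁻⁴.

At equilibrium, absorbed power = emitted power.
Absorbing cross-section = πr² = 7.698×10⁻⁷ m²; emitting surface = 4πr² = 3.079×10⁻⁶ m² (ratio 4).
εS·A_cross = εσ·A_surf·T⁴  ⇒  T⁴ = S/(4σ)   (ε cancels).
T⁴ = 11300/(4·5.67×10⁻⁸) = 4.982×10¹⁰ K⁴.
T = (4.982×10¹⁰)^(1/4).

T ≈ 472 K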